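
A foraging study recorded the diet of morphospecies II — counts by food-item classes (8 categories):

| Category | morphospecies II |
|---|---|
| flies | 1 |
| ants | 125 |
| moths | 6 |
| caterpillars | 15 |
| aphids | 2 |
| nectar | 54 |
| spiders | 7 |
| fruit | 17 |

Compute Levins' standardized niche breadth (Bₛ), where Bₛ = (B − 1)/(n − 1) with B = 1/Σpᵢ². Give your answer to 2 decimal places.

0.24

Proportions for morphospecies II (n=227): 1/227=0.0044, 125/227=0.5507, 6/227=0.0264, 15/227=0.0661, 2/227=0.0088, 54/227=0.2379, 7/227=0.0308, 17/227=0.0749
Σpᵢ² = 0.0044² + 0.5507² + 0.0264² + 0.0661² + 0.0088² + 0.2379² + 0.0308² + 0.0749² = 0.000019 + 0.303270 + 0.000697 + 0.004369 + 0.000077 + 0.056596 + 0.000949 + 0.005610 = 0.371587
B = 1 / 0.371587 = 2.6912
Bₛ = (B − 1)/(n − 1) = (2.6912 − 1)/(8 − 1) = 1.6912/7 = 0.2416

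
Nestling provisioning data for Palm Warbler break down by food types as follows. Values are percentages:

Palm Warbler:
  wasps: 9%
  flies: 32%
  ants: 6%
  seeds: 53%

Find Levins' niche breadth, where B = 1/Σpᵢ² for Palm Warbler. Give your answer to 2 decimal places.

Convert percentages to proportions (divide by 100).
Σpᵢ² = 0.09² + 0.32² + 0.06² + 0.53² = 0.0081 + 0.1024 + 0.0036 + 0.2809 = 0.3950
B = 1 / 0.3950 = 2.5316

2.53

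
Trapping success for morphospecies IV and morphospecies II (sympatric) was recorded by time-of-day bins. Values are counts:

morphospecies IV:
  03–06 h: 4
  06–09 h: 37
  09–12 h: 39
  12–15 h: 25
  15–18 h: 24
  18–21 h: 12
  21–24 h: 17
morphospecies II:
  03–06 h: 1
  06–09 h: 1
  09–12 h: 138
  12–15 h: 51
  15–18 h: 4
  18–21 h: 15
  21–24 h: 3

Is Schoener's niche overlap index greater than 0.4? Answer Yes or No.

Yes

Proportions for morphospecies IV (n=158): 4/158=0.0253, 37/158=0.2342, 39/158=0.2468, 25/158=0.1582, 24/158=0.1519, 12/158=0.0759, 17/158=0.1076
Proportions for morphospecies II (n=213): 1/213=0.0047, 1/213=0.0047, 138/213=0.6479, 51/213=0.2394, 4/213=0.0188, 15/213=0.0704, 3/213=0.0141
Σ|p₁ᵢ − p₂ᵢ| = 0.0206 + 0.2295 + 0.4011 + 0.0812 + 0.1331 + 0.0055 + 0.0935 = 0.9645
D = 1 − ½ × 0.9645 = 1 − 0.48225 = 0.51775
D = 0.51775 > 0.4 → Yes.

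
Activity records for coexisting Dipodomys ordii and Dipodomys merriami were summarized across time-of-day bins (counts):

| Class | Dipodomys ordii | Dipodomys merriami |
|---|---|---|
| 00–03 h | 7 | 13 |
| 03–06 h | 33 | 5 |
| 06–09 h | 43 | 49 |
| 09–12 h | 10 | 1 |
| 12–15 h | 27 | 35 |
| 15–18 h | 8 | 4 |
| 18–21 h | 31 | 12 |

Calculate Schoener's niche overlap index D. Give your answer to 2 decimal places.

0.67

Proportions for Dipodomys ordii (n=159): 7/159=0.0440, 33/159=0.2075, 43/159=0.2704, 10/159=0.0629, 27/159=0.1698, 8/159=0.0503, 31/159=0.1950
Proportions for Dipodomys merriami (n=119): 13/119=0.1092, 5/119=0.0420, 49/119=0.4118, 1/119=0.0084, 35/119=0.2941, 4/119=0.0336, 12/119=0.1008
Σ|p₁ᵢ − p₂ᵢ| = 0.0652 + 0.1655 + 0.1414 + 0.0545 + 0.1243 + 0.0167 + 0.0942 = 0.6618
D = 1 − ½ × 0.6618 = 1 − 0.33090 = 0.66910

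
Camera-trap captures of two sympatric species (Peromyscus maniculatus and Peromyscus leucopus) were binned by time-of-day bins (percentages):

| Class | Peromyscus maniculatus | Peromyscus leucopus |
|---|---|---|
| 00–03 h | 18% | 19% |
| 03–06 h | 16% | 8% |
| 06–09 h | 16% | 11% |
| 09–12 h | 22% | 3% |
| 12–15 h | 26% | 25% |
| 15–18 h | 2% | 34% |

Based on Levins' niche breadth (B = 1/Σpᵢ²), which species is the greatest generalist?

Peromyscus maniculatus

Convert percentages to proportions (divide by 100).
Σp_maniᵢ² = 0.18² + 0.16² + 0.16² + 0.22² + 0.26² + 0.02² = 0.0324 + 0.0256 + 0.0256 + 0.0484 + 0.0676 + 0.0004 = 0.2000
B_mani = 1 / 0.2000 = 5.0000
Σp_leucᵢ² = 0.19² + 0.08² + 0.11² + 0.03² + 0.25² + 0.34² = 0.0361 + 0.0064 + 0.0121 + 0.0009 + 0.0625 + 0.1156 = 0.2336
B_leuc = 1 / 0.2336 = 4.2808
Highest B → broadest niche (most generalist): Peromyscus maniculatus (B = 5.00).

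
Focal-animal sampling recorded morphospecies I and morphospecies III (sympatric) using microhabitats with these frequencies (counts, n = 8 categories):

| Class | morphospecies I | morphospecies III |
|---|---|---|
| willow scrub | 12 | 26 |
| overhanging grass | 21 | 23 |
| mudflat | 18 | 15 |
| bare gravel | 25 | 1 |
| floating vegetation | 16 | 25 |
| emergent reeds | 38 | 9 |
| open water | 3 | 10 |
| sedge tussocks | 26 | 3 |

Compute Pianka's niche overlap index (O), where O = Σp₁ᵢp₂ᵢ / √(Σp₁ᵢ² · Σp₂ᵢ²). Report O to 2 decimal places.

0.65

Proportions for morphospecies I (n=159): 12/159=0.0755, 21/159=0.1321, 18/159=0.1132, 25/159=0.1572, 16/159=0.1006, 38/159=0.2390, 3/159=0.0189, 26/159=0.1635
Proportions for morphospecies III (n=112): 26/112=0.2321, 23/112=0.2054, 15/112=0.1339, 1/112=0.0089, 25/112=0.2232, 9/112=0.0804, 10/112=0.0893, 3/112=0.0268
Σ p₁ᵢp₂ᵢ = 0.017524 + 0.027133 + 0.015157 + 0.001399 + 0.022454 + 0.019216 + 0.001688 + 0.004382 = 0.108953
Σp_1ᵢ² = 0.0755² + 0.1321² + 0.1132² + 0.1572² + 0.1006² + 0.2390² + 0.0189² + 0.1635² = 0.005700 + 0.017450 + 0.012814 + 0.024712 + 0.010120 + 0.057121 + 0.000357 + 0.026732 = 0.155006
Σp_2ᵢ² = 0.2321² + 0.2054² + 0.1339² + 0.0089² + 0.2232² + 0.0804² + 0.0893² + 0.0268² = 0.053870 + 0.042189 + 0.017929 + 0.000079 + 0.049818 + 0.006464 + 0.007974 + 0.000718 = 0.179041
O = 0.108953 / √(0.155006 × 0.179041) = 0.108953 / 0.1665906 = 0.6540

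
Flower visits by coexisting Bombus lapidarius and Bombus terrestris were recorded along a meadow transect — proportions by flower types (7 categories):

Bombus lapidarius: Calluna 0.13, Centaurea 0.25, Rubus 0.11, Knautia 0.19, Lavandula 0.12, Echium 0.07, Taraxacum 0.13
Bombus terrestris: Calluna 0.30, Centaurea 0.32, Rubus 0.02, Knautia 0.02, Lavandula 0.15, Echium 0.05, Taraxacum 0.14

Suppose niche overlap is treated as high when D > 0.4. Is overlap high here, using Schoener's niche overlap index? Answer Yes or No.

Yes

Σ|p₁ᵢ − p₂ᵢ| = 0.17 + 0.07 + 0.09 + 0.17 + 0.03 + 0.02 + 0.01 = 0.56
D = 1 − ½ × 0.56 = 1 − 0.280 = 0.7200
D = 0.7200 > 0.4 → Yes.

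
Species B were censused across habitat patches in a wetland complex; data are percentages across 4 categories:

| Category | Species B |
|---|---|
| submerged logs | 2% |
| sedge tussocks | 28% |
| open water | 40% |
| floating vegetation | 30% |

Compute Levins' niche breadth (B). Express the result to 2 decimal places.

3.04

Convert percentages to proportions (divide by 100).
Σpᵢ² = 0.02² + 0.28² + 0.40² + 0.30² = 0.0004 + 0.0784 + 0.1600 + 0.0900 = 0.3288
B = 1 / 0.3288 = 3.0414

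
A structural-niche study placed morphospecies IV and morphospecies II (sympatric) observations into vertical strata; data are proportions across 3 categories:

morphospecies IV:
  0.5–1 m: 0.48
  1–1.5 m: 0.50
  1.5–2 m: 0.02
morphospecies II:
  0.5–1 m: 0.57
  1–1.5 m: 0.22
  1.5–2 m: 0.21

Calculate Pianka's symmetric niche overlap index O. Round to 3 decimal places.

0.866

Σ p₁ᵢp₂ᵢ = 0.2736 + 0.1100 + 0.0042 = 0.3878
Σp_1ᵢ² = 0.48² + 0.50² + 0.02² = 0.2304 + 0.2500 + 0.0004 = 0.4808
Σp_2ᵢ² = 0.57² + 0.22² + 0.21² = 0.3249 + 0.0484 + 0.0441 = 0.4174
O = 0.3878 / √(0.4808 × 0.4174) = 0.3878 / 0.447980 = 0.86566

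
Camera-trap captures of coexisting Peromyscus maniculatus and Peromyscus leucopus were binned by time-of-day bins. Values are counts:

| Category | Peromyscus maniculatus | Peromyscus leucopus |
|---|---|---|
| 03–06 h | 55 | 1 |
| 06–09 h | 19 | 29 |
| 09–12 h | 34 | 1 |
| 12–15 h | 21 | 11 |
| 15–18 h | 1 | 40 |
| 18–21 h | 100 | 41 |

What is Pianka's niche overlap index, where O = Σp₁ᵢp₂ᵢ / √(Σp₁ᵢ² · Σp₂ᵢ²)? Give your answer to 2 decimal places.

Proportions for Peromyscus maniculatus (n=230): 55/230=0.2391, 19/230=0.0826, 34/230=0.1478, 21/230=0.0913, 1/230=0.0043, 100/230=0.4348
Proportions for Peromyscus leucopus (n=123): 1/123=0.0081, 29/123=0.2358, 1/123=0.0081, 11/123=0.0894, 40/123=0.3252, 41/123=0.3333
Σ p₁ᵢp₂ᵢ = 0.001937 + 0.019477 + 0.001197 + 0.008162 + 0.001398 + 0.144919 = 0.177090
Σp_1ᵢ² = 0.2391² + 0.0826² + 0.1478² + 0.0913² + 0.0043² + 0.4348² = 0.057169 + 0.006823 + 0.021845 + 0.008336 + 0.000018 + 0.189051 = 0.283242
Σp_2ᵢ² = 0.0081² + 0.2358² + 0.0081² + 0.0894² + 0.3252² + 0.3333² = 0.000066 + 0.055602 + 0.000066 + 0.007992 + 0.105755 + 0.111089 = 0.280570
O = 0.177090 / √(0.283242 × 0.280570) = 0.177090 / 0.2819028 = 0.6282

0.63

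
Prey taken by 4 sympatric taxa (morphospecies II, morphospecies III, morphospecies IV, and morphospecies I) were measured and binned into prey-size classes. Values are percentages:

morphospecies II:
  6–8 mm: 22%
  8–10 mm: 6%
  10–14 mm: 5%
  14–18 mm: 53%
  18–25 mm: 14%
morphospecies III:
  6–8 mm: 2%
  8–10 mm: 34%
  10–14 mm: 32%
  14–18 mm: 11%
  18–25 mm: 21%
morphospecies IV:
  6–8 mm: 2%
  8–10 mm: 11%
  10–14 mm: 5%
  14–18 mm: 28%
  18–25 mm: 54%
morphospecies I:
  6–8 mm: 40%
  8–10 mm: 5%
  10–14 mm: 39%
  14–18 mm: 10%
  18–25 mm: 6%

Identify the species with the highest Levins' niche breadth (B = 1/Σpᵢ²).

Convert percentages to proportions (divide by 100).
Σp_IIᵢ² = 0.22² + 0.06² + 0.05² + 0.53² + 0.14² = 0.0484 + 0.0036 + 0.0025 + 0.2809 + 0.0196 = 0.3550
B_II = 1 / 0.3550 = 2.8169
Σp_IIIᵢ² = 0.02² + 0.34² + 0.32² + 0.11² + 0.21² = 0.0004 + 0.1156 + 0.1024 + 0.0121 + 0.0441 = 0.2746
B_III = 1 / 0.2746 = 3.6417
Σp_IVᵢ² = 0.02² + 0.11² + 0.05² + 0.28² + 0.54² = 0.0004 + 0.0121 + 0.0025 + 0.0784 + 0.2916 = 0.3850
B_IV = 1 / 0.3850 = 2.5974
Σp_Iᵢ² = 0.40² + 0.05² + 0.39² + 0.10² + 0.06² = 0.1600 + 0.0025 + 0.1521 + 0.0100 + 0.0036 = 0.3282
B_I = 1 / 0.3282 = 3.0469
Highest B → broadest niche (most generalist): morphospecies III (B = 3.64).

morphospecies III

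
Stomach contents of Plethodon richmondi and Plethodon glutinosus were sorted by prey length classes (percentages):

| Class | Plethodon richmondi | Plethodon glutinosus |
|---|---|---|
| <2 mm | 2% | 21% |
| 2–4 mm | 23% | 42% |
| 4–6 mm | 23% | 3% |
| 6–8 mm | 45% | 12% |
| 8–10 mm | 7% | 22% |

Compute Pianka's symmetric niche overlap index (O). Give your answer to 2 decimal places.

Convert percentages to proportions (divide by 100).
Σ p₁ᵢp₂ᵢ = 0.0042 + 0.0966 + 0.0069 + 0.0540 + 0.0154 = 0.1771
Σp_1ᵢ² = 0.02² + 0.23² + 0.23² + 0.45² + 0.07² = 0.0004 + 0.0529 + 0.0529 + 0.2025 + 0.0049 = 0.3136
Σp_2ᵢ² = 0.21² + 0.42² + 0.03² + 0.12² + 0.22² = 0.0441 + 0.1764 + 0.0009 + 0.0144 + 0.0484 = 0.2842
O = 0.1771 / √(0.3136 × 0.2842) = 0.1771 / 0.29854 = 0.5932

0.59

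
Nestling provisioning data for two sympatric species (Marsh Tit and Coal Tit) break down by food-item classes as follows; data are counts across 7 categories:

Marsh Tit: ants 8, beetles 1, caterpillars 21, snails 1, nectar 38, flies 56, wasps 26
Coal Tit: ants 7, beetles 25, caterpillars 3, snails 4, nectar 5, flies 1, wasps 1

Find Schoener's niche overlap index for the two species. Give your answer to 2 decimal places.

Proportions for Marsh Tit (n=151): 8/151=0.0530, 1/151=0.0066, 21/151=0.1391, 1/151=0.0066, 38/151=0.2517, 56/151=0.3709, 26/151=0.1722
Proportions for Coal Tit (n=46): 7/46=0.1522, 25/46=0.5435, 3/46=0.0652, 4/46=0.0870, 5/46=0.1087, 1/46=0.0217, 1/46=0.0217
Σ|p₁ᵢ − p₂ᵢ| = 0.0992 + 0.5369 + 0.0739 + 0.0804 + 0.1430 + 0.3492 + 0.1505 = 1.4331
D = 1 − ½ × 1.4331 = 1 − 0.71655 = 0.28345

0.28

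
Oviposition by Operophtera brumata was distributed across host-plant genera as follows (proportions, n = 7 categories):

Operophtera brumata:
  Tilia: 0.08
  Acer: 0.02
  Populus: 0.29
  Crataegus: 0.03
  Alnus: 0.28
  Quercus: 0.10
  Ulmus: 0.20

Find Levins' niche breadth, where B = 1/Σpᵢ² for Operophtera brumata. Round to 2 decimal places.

4.54

Σpᵢ² = 0.08² + 0.02² + 0.29² + 0.03² + 0.28² + 0.10² + 0.20² = 0.0064 + 0.0004 + 0.0841 + 0.0009 + 0.0784 + 0.0100 + 0.0400 = 0.2202
B = 1 / 0.2202 = 4.5413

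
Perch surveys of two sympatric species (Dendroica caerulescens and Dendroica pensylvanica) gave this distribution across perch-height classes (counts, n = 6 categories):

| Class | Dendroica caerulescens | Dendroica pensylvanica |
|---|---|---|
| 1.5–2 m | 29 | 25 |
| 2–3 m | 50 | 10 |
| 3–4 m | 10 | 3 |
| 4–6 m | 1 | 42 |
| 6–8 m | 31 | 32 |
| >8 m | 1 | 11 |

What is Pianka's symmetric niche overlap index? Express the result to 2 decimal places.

Proportions for Dendroica caerulescens (n=122): 29/122=0.2377, 50/122=0.4098, 10/122=0.0820, 1/122=0.0082, 31/122=0.2541, 1/122=0.0082
Proportions for Dendroica pensylvanica (n=123): 25/123=0.2033, 10/123=0.0813, 3/123=0.0244, 42/123=0.3415, 32/123=0.2602, 11/123=0.0894
Σ p₁ᵢp₂ᵢ = 0.048324 + 0.033317 + 0.002001 + 0.002800 + 0.066117 + 0.000733 = 0.153292
Σp_1ᵢ² = 0.2377² + 0.4098² + 0.0820² + 0.0082² + 0.2541² + 0.0082² = 0.056501 + 0.167936 + 0.006724 + 0.000067 + 0.064567 + 0.000067 = 0.295862
Σp_2ᵢ² = 0.2033² + 0.0813² + 0.0244² + 0.3415² + 0.2602² + 0.0894² = 0.041331 + 0.006610 + 0.000595 + 0.116622 + 0.067704 + 0.007992 = 0.240854
O = 0.153292 / √(0.295862 × 0.240854) = 0.153292 / 0.2669448 = 0.5742

0.57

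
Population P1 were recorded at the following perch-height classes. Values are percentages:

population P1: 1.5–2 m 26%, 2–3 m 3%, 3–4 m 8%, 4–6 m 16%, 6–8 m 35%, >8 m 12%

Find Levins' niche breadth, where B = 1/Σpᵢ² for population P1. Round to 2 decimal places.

Convert percentages to proportions (divide by 100).
Σpᵢ² = 0.26² + 0.03² + 0.08² + 0.16² + 0.35² + 0.12² = 0.0676 + 0.0009 + 0.0064 + 0.0256 + 0.1225 + 0.0144 = 0.2374
B = 1 / 0.2374 = 4.2123

4.21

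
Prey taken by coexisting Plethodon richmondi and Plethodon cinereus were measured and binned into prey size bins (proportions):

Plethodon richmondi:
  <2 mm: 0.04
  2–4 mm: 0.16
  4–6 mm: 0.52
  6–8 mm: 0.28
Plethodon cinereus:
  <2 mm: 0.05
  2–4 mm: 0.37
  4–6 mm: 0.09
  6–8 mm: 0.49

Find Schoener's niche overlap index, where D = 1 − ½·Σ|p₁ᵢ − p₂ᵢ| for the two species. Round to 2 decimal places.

Σ|p₁ᵢ − p₂ᵢ| = 0.01 + 0.21 + 0.43 + 0.21 = 0.86
D = 1 − ½ × 0.86 = 1 − 0.430 = 0.5700

0.57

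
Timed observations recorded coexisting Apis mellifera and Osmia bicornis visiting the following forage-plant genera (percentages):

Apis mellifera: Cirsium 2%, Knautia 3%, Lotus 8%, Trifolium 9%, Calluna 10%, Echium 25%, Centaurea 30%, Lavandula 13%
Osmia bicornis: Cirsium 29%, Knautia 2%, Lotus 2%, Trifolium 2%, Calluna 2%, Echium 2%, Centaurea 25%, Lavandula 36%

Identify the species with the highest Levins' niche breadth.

Convert percentages to proportions (divide by 100).
Σp_mellᵢ² = 0.02² + 0.03² + 0.08² + 0.09² + 0.10² + 0.25² + 0.30² + 0.13² = 0.0004 + 0.0009 + 0.0064 + 0.0081 + 0.0100 + 0.0625 + 0.0900 + 0.0169 = 0.1952
B_mell = 1 / 0.1952 = 5.1230
Σp_bicoᵢ² = 0.29² + 0.02² + 0.02² + 0.02² + 0.02² + 0.02² + 0.25² + 0.36² = 0.0841 + 0.0004 + 0.0004 + 0.0004 + 0.0004 + 0.0004 + 0.0625 + 0.1296 = 0.2782
B_bico = 1 / 0.2782 = 3.5945
Highest B → broadest niche (most generalist): Apis mellifera (B = 5.12).

Apis mellifera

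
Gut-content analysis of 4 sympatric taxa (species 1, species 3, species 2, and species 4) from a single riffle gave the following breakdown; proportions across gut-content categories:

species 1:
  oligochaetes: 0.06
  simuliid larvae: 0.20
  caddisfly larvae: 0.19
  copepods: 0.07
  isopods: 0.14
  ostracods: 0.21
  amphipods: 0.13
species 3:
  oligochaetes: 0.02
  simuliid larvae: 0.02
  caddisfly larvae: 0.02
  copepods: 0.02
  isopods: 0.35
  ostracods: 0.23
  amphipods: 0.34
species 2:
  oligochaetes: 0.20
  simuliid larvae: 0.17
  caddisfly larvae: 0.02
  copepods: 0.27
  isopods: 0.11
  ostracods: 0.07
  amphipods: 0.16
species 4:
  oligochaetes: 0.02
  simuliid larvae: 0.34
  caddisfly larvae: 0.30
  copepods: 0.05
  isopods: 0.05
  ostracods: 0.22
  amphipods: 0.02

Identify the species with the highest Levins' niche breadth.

Σp_1ᵢ² = 0.06² + 0.20² + 0.19² + 0.07² + 0.14² + 0.21² + 0.13² = 0.0036 + 0.0400 + 0.0361 + 0.0049 + 0.0196 + 0.0441 + 0.0169 = 0.1652
B_1 = 1 / 0.1652 = 6.0533
Σp_3ᵢ² = 0.02² + 0.02² + 0.02² + 0.02² + 0.35² + 0.23² + 0.34² = 0.0004 + 0.0004 + 0.0004 + 0.0004 + 0.1225 + 0.0529 + 0.1156 = 0.2926
B_3 = 1 / 0.2926 = 3.4176
Σp_2ᵢ² = 0.20² + 0.17² + 0.02² + 0.27² + 0.11² + 0.07² + 0.16² = 0.0400 + 0.0289 + 0.0004 + 0.0729 + 0.0121 + 0.0049 + 0.0256 = 0.1848
B_2 = 1 / 0.1848 = 5.4113
Σp_4ᵢ² = 0.02² + 0.34² + 0.30² + 0.05² + 0.05² + 0.22² + 0.02² = 0.0004 + 0.1156 + 0.0900 + 0.0025 + 0.0025 + 0.0484 + 0.0004 = 0.2598
B_4 = 1 / 0.2598 = 3.8491
Highest B → broadest niche (most generalist): species 1 (B = 6.05).

species 1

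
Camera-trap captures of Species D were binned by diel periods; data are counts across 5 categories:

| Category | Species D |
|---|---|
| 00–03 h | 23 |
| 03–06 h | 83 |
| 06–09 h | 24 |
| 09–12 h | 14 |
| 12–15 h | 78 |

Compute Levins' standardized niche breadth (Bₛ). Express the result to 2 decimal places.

0.61

Proportions for Species D (n=222): 23/222=0.1036, 83/222=0.3739, 24/222=0.1081, 14/222=0.0631, 78/222=0.3514
Σpᵢ² = 0.1036² + 0.3739² + 0.1081² + 0.0631² + 0.3514² = 0.010733 + 0.139801 + 0.011686 + 0.003982 + 0.123482 = 0.289684
B = 1 / 0.289684 = 3.4520
Bₛ = (B − 1)/(n − 1) = (3.4520 − 1)/(5 − 1) = 2.4520/4 = 0.6130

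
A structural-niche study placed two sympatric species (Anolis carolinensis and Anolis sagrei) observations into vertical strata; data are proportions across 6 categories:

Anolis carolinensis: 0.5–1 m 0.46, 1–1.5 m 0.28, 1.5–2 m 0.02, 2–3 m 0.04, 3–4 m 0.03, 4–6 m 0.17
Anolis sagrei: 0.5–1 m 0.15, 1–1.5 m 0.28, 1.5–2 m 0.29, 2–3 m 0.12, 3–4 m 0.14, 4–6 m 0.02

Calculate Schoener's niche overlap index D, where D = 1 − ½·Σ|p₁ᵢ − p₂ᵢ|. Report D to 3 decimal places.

Σ|p₁ᵢ − p₂ᵢ| = 0.31 + 0.00 + 0.27 + 0.08 + 0.11 + 0.15 = 0.92
D = 1 − ½ × 0.92 = 1 − 0.460 = 0.54000

0.540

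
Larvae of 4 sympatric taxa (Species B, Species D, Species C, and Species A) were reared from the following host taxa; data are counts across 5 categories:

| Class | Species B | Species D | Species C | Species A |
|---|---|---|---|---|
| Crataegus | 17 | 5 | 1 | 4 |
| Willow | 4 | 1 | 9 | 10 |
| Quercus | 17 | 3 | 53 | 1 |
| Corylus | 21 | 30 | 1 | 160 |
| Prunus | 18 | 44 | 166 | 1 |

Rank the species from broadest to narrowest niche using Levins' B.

Proportions for Species B (n=77): 17/77=0.2208, 4/77=0.0519, 17/77=0.2208, 21/77=0.2727, 18/77=0.2338
Proportions for Species D (n=83): 5/83=0.0602, 1/83=0.0120, 3/83=0.0361, 30/83=0.3614, 44/83=0.5301
Proportions for Species C (n=230): 1/230=0.0043, 9/230=0.0391, 53/230=0.2304, 1/230=0.0043, 166/230=0.7217
Proportions for Species A (n=176): 4/176=0.0227, 10/176=0.0568, 1/176=0.0057, 160/176=0.9091, 1/176=0.0057
Σp_Bᵢ² = 0.2208² + 0.0519² + 0.2208² + 0.2727² + 0.2338² = 0.048753 + 0.002694 + 0.048753 + 0.074365 + 0.054662 = 0.229227
B_B = 1 / 0.229227 = 4.3625
Σp_Dᵢ² = 0.0602² + 0.0120² + 0.0361² + 0.3614² + 0.5301² = 0.003624 + 0.000144 + 0.001303 + 0.130610 + 0.281006 = 0.416687
B_D = 1 / 0.416687 = 2.3999
Σp_Cᵢ² = 0.0043² + 0.0391² + 0.2304² + 0.0043² + 0.7217² = 0.000018 + 0.001529 + 0.053084 + 0.000018 + 0.520851 = 0.575500
B_C = 1 / 0.575500 = 1.7376
Σp_Aᵢ² = 0.0227² + 0.0568² + 0.0057² + 0.9091² + 0.0057² = 0.000515 + 0.003226 + 0.000032 + 0.826463 + 0.000032 = 0.830268
B_A = 1 / 0.830268 = 1.2044
Ranking by B (broadest → narrowest): Species B (4.36) > Species D (2.40) > Species C (1.74) > Species A (1.20)

Species B > Species D > Species C > Species A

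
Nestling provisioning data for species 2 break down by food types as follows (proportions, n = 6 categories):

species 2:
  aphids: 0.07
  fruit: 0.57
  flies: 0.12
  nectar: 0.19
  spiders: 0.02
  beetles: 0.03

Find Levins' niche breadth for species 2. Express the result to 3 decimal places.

2.621

Σpᵢ² = 0.07² + 0.57² + 0.12² + 0.19² + 0.02² + 0.03² = 0.0049 + 0.3249 + 0.0144 + 0.0361 + 0.0004 + 0.0009 = 0.3816
B = 1 / 0.3816 = 2.62055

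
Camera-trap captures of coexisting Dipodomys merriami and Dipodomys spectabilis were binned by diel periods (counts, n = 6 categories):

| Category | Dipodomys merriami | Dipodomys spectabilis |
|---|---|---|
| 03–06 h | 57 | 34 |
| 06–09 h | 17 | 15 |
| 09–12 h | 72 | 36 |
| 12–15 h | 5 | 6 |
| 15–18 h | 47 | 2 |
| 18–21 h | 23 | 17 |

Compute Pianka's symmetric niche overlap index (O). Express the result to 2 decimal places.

0.90

Proportions for Dipodomys merriami (n=221): 57/221=0.2579, 17/221=0.0769, 72/221=0.3258, 5/221=0.0226, 47/221=0.2127, 23/221=0.1041
Proportions for Dipodomys spectabilis (n=110): 34/110=0.3091, 15/110=0.1364, 36/110=0.3273, 6/110=0.0545, 2/110=0.0182, 17/110=0.1545
Σ p₁ᵢp₂ᵢ = 0.079717 + 0.010489 + 0.106634 + 0.001232 + 0.003871 + 0.016083 = 0.218026
Σp_1ᵢ² = 0.2579² + 0.0769² + 0.3258² + 0.0226² + 0.2127² + 0.1041² = 0.066512 + 0.005914 + 0.106146 + 0.000511 + 0.045241 + 0.010837 = 0.235161
Σp_2ᵢ² = 0.3091² + 0.1364² + 0.3273² + 0.0545² + 0.0182² + 0.1545² = 0.095543 + 0.018605 + 0.107125 + 0.002970 + 0.000331 + 0.023870 = 0.248444
O = 0.218026 / √(0.235161 × 0.248444) = 0.218026 / 0.2417113 = 0.9020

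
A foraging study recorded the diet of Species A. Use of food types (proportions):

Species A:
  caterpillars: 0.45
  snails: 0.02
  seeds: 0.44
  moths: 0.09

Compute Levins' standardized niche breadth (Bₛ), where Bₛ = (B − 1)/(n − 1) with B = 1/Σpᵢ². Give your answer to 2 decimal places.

0.49

Σpᵢ² = 0.45² + 0.02² + 0.44² + 0.09² = 0.2025 + 0.0004 + 0.1936 + 0.0081 = 0.4046
B = 1 / 0.4046 = 2.4716
Bₛ = (B − 1)/(n − 1) = (2.4716 − 1)/(4 − 1) = 1.4716/3 = 0.4905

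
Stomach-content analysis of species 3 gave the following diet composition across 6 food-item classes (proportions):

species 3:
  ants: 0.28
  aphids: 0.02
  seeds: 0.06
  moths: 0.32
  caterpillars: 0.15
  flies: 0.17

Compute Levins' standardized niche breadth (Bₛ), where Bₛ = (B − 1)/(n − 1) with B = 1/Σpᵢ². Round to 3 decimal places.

Σpᵢ² = 0.28² + 0.02² + 0.06² + 0.32² + 0.15² + 0.17² = 0.0784 + 0.0004 + 0.0036 + 0.1024 + 0.0225 + 0.0289 = 0.2362
B = 1 / 0.2362 = 4.23370
Bₛ = (B − 1)/(n − 1) = (4.23370 − 1)/(6 − 1) = 3.23370/5 = 0.64674

0.647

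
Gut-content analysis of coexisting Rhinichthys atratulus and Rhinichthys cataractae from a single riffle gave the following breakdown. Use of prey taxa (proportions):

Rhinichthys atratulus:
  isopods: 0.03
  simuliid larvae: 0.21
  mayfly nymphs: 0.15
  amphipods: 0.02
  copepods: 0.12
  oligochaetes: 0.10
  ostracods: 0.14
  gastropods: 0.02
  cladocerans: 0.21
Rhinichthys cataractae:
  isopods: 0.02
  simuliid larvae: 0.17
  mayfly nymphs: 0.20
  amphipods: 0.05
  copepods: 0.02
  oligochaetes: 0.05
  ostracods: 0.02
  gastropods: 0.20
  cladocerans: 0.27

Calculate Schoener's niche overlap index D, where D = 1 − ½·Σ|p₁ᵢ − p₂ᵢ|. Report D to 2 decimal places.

0.68

Σ|p₁ᵢ − p₂ᵢ| = 0.01 + 0.04 + 0.05 + 0.03 + 0.10 + 0.05 + 0.12 + 0.18 + 0.06 = 0.64
D = 1 − ½ × 0.64 = 1 − 0.320 = 0.6800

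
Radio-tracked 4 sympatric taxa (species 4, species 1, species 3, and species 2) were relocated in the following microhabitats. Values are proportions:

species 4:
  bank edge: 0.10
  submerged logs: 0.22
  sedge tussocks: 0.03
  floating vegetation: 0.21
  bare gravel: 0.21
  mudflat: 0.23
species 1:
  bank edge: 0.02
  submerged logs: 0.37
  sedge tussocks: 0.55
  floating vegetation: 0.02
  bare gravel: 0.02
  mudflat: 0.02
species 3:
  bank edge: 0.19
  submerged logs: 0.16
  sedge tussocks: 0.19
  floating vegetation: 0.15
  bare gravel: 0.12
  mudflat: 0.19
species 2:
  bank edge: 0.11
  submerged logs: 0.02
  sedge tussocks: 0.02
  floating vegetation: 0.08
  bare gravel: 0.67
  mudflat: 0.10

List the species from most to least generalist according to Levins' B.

Σp_4ᵢ² = 0.10² + 0.22² + 0.03² + 0.21² + 0.21² + 0.23² = 0.0100 + 0.0484 + 0.0009 + 0.0441 + 0.0441 + 0.0529 = 0.2004
B_4 = 1 / 0.2004 = 4.9900
Σp_1ᵢ² = 0.02² + 0.37² + 0.55² + 0.02² + 0.02² + 0.02² = 0.0004 + 0.1369 + 0.3025 + 0.0004 + 0.0004 + 0.0004 = 0.4410
B_1 = 1 / 0.4410 = 2.2676
Σp_3ᵢ² = 0.19² + 0.16² + 0.19² + 0.15² + 0.12² + 0.19² = 0.0361 + 0.0256 + 0.0361 + 0.0225 + 0.0144 + 0.0361 = 0.1708
B_3 = 1 / 0.1708 = 5.8548
Σp_2ᵢ² = 0.11² + 0.02² + 0.02² + 0.08² + 0.67² + 0.10² = 0.0121 + 0.0004 + 0.0004 + 0.0064 + 0.4489 + 0.0100 = 0.4782
B_2 = 1 / 0.4782 = 2.0912
Ranking by B (broadest → narrowest): species 3 (5.85) > species 4 (4.99) > species 1 (2.27) > species 2 (2.09)

species 3 > species 4 > species 1 > species 2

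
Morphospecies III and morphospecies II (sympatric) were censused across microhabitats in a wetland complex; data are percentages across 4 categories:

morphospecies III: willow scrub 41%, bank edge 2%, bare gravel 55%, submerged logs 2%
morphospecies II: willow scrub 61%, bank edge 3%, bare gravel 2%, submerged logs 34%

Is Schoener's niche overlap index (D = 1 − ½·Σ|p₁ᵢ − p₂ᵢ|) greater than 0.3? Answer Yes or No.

Yes

Convert percentages to proportions (divide by 100).
Σ|p₁ᵢ − p₂ᵢ| = 0.20 + 0.01 + 0.53 + 0.32 = 1.06
D = 1 − ½ × 1.06 = 1 − 0.530 = 0.4700
D = 0.4700 > 0.3 → Yes.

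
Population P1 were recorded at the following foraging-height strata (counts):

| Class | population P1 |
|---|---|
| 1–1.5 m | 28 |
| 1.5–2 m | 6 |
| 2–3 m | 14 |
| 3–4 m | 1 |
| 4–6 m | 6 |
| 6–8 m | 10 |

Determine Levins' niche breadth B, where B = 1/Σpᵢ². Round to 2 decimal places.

Proportions for population P1 (n=65): 28/65=0.4308, 6/65=0.0923, 14/65=0.2154, 1/65=0.0154, 6/65=0.0923, 10/65=0.1538
Σpᵢ² = 0.4308² + 0.0923² + 0.2154² + 0.0154² + 0.0923² + 0.1538² = 0.185589 + 0.008519 + 0.046397 + 0.000237 + 0.008519 + 0.023654 = 0.272915
B = 1 / 0.272915 = 3.6641

3.66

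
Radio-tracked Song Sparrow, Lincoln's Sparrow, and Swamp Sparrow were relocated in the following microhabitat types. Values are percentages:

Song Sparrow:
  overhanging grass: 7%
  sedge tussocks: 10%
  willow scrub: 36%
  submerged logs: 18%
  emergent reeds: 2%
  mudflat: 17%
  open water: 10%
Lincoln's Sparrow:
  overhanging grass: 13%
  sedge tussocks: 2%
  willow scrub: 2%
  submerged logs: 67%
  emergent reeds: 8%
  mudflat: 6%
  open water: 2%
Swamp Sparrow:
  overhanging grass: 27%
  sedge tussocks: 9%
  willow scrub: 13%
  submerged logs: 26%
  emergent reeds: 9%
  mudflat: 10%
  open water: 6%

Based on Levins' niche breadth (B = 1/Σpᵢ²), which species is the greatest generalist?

Swamp Sparrow

Convert percentages to proportions (divide by 100).
Σp_Songᵢ² = 0.07² + 0.10² + 0.36² + 0.18² + 0.02² + 0.17² + 0.10² = 0.0049 + 0.0100 + 0.1296 + 0.0324 + 0.0004 + 0.0289 + 0.0100 = 0.2162
B_Song = 1 / 0.2162 = 4.6253
Σp_Lincᵢ² = 0.13² + 0.02² + 0.02² + 0.67² + 0.08² + 0.06² + 0.02² = 0.0169 + 0.0004 + 0.0004 + 0.4489 + 0.0064 + 0.0036 + 0.0004 = 0.4770
B_Linc = 1 / 0.4770 = 2.0964
Σp_Swamᵢ² = 0.27² + 0.09² + 0.13² + 0.26² + 0.09² + 0.10² + 0.06² = 0.0729 + 0.0081 + 0.0169 + 0.0676 + 0.0081 + 0.0100 + 0.0036 = 0.1872
B_Swam = 1 / 0.1872 = 5.3419
Highest B → broadest niche (most generalist): Swamp Sparrow (B = 5.34).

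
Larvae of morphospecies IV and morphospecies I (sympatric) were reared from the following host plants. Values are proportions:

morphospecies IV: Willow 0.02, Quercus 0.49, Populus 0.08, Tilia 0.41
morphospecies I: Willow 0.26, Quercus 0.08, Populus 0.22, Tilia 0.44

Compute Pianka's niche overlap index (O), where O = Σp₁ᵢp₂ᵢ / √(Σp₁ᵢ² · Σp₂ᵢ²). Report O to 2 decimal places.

0.67

Σ p₁ᵢp₂ᵢ = 0.0052 + 0.0392 + 0.0176 + 0.1804 = 0.2424
Σp_1ᵢ² = 0.02² + 0.49² + 0.08² + 0.41² = 0.0004 + 0.2401 + 0.0064 + 0.1681 = 0.4150
Σp_2ᵢ² = 0.26² + 0.08² + 0.22² + 0.44² = 0.0676 + 0.0064 + 0.0484 + 0.1936 = 0.3160
O = 0.2424 / √(0.4150 × 0.3160) = 0.2424 / 0.36213 = 0.6694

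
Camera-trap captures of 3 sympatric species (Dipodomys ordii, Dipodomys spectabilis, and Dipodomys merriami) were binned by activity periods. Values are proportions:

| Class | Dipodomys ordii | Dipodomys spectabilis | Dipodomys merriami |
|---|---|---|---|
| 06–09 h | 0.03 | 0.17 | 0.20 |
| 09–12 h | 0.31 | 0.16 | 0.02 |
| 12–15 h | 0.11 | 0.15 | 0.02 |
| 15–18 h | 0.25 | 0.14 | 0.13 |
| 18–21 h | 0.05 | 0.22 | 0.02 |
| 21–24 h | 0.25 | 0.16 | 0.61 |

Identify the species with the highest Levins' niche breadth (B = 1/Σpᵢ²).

Σp_ordiᵢ² = 0.03² + 0.31² + 0.11² + 0.25² + 0.05² + 0.25² = 0.0009 + 0.0961 + 0.0121 + 0.0625 + 0.0025 + 0.0625 = 0.2366
B_ordi = 1 / 0.2366 = 4.2265
Σp_specᵢ² = 0.17² + 0.16² + 0.15² + 0.14² + 0.22² + 0.16² = 0.0289 + 0.0256 + 0.0225 + 0.0196 + 0.0484 + 0.0256 = 0.1706
B_spec = 1 / 0.1706 = 5.8617
Σp_merrᵢ² = 0.20² + 0.02² + 0.02² + 0.13² + 0.02² + 0.61² = 0.0400 + 0.0004 + 0.0004 + 0.0169 + 0.0004 + 0.3721 = 0.4302
B_merr = 1 / 0.4302 = 2.3245
Highest B → broadest niche (most generalist): Dipodomys spectabilis (B = 5.86).

Dipodomys spectabilis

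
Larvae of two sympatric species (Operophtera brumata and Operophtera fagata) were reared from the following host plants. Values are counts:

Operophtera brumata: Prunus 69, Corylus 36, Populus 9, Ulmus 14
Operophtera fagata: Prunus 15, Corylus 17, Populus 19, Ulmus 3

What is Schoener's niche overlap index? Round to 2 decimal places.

0.68

Proportions for Operophtera brumata (n=128): 69/128=0.5391, 36/128=0.2813, 9/128=0.0703, 14/128=0.1094
Proportions for Operophtera fagata (n=54): 15/54=0.2778, 17/54=0.3148, 19/54=0.3519, 3/54=0.0556
Σ|p₁ᵢ − p₂ᵢ| = 0.2613 + 0.0335 + 0.2816 + 0.0538 = 0.6302
D = 1 − ½ × 0.6302 = 1 − 0.31510 = 0.68490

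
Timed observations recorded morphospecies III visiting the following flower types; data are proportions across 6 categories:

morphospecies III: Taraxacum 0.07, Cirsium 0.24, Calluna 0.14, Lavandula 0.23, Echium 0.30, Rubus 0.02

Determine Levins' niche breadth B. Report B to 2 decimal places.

Σpᵢ² = 0.07² + 0.24² + 0.14² + 0.23² + 0.30² + 0.02² = 0.0049 + 0.0576 + 0.0196 + 0.0529 + 0.0900 + 0.0004 = 0.2254
B = 1 / 0.2254 = 4.4366

4.44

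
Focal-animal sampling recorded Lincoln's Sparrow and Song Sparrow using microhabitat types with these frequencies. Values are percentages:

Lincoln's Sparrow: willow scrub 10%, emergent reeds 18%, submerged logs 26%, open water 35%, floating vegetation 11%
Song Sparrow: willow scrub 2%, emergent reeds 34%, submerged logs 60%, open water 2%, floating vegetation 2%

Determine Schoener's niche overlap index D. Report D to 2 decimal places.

0.50

Convert percentages to proportions (divide by 100).
Σ|p₁ᵢ − p₂ᵢ| = 0.08 + 0.16 + 0.34 + 0.33 + 0.09 = 1.00
D = 1 − ½ × 1.00 = 1 − 0.500 = 0.5000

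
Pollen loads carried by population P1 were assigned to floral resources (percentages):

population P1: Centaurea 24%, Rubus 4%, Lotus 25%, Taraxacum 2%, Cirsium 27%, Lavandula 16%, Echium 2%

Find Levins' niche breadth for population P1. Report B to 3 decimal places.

4.525

Convert percentages to proportions (divide by 100).
Σpᵢ² = 0.24² + 0.04² + 0.25² + 0.02² + 0.27² + 0.16² + 0.02² = 0.0576 + 0.0016 + 0.0625 + 0.0004 + 0.0729 + 0.0256 + 0.0004 = 0.2210
B = 1 / 0.2210 = 4.52489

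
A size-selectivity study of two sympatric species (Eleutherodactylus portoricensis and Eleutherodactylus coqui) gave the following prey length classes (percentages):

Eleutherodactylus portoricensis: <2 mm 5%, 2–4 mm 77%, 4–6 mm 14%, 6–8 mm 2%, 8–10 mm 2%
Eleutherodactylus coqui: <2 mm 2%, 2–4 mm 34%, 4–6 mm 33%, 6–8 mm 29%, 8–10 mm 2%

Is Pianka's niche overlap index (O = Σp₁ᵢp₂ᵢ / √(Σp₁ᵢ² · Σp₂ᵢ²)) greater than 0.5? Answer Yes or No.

Convert percentages to proportions (divide by 100).
Σ p₁ᵢp₂ᵢ = 0.0010 + 0.2618 + 0.0462 + 0.0058 + 0.0004 = 0.3152
Σp_1ᵢ² = 0.05² + 0.77² + 0.14² + 0.02² + 0.02² = 0.0025 + 0.5929 + 0.0196 + 0.0004 + 0.0004 = 0.6158
Σp_2ᵢ² = 0.02² + 0.34² + 0.33² + 0.29² + 0.02² = 0.0004 + 0.1156 + 0.1089 + 0.0841 + 0.0004 = 0.3094
O = 0.3152 / √(0.6158 × 0.3094) = 0.3152 / 0.43650 = 0.7221
O = 0.7221 > 0.5 → Yes.

Yes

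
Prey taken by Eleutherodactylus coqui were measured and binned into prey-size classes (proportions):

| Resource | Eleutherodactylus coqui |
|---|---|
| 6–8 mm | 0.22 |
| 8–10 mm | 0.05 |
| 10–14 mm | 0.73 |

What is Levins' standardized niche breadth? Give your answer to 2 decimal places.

Σpᵢ² = 0.22² + 0.05² + 0.73² = 0.0484 + 0.0025 + 0.5329 = 0.5838
B = 1 / 0.5838 = 1.7129
Bₛ = (B − 1)/(n − 1) = (1.7129 − 1)/(3 − 1) = 0.7129/2 = 0.3565

0.36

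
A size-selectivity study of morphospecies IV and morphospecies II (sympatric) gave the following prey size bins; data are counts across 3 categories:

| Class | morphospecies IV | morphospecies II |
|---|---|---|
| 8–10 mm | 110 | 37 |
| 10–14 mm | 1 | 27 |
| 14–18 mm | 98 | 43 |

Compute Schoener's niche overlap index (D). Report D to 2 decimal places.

0.75

Proportions for morphospecies IV (n=209): 110/209=0.5263, 1/209=0.0048, 98/209=0.4689
Proportions for morphospecies II (n=107): 37/107=0.3458, 27/107=0.2523, 43/107=0.4019
Σ|p₁ᵢ − p₂ᵢ| = 0.1805 + 0.2475 + 0.0670 = 0.4950
D = 1 − ½ × 0.4950 = 1 − 0.24750 = 0.75250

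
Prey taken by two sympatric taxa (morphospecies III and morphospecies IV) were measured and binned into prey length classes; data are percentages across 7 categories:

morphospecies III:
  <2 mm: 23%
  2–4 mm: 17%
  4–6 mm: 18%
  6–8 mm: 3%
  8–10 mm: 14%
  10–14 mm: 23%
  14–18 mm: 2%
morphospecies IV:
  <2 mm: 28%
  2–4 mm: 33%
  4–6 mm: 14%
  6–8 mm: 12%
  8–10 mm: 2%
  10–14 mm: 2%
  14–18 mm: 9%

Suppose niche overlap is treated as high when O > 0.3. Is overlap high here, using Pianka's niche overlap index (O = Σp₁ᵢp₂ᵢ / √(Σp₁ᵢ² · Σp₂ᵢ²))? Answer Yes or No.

Yes

Convert percentages to proportions (divide by 100).
Σ p₁ᵢp₂ᵢ = 0.0644 + 0.0561 + 0.0252 + 0.0036 + 0.0028 + 0.0046 + 0.0018 = 0.1585
Σp_1ᵢ² = 0.23² + 0.17² + 0.18² + 0.03² + 0.14² + 0.23² + 0.02² = 0.0529 + 0.0289 + 0.0324 + 0.0009 + 0.0196 + 0.0529 + 0.0004 = 0.1880
Σp_2ᵢ² = 0.28² + 0.33² + 0.14² + 0.12² + 0.02² + 0.02² + 0.09² = 0.0784 + 0.1089 + 0.0196 + 0.0144 + 0.0004 + 0.0004 + 0.0081 = 0.2302
O = 0.1585 / √(0.1880 × 0.2302) = 0.1585 / 0.20803 = 0.7619
O = 0.7619 > 0.3 → Yes.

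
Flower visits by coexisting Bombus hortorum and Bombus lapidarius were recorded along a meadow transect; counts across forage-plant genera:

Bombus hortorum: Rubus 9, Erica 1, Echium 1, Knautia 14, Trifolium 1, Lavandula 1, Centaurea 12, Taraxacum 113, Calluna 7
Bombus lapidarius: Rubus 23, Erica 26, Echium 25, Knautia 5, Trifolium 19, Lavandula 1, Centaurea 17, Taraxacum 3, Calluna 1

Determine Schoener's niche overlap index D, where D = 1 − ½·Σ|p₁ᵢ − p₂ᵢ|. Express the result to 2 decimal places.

0.23

Proportions for Bombus hortorum (n=159): 9/159=0.0566, 1/159=0.0063, 1/159=0.0063, 14/159=0.0881, 1/159=0.0063, 1/159=0.0063, 12/159=0.0755, 113/159=0.7107, 7/159=0.0440
Proportions for Bombus lapidarius (n=120): 23/120=0.1917, 26/120=0.2167, 25/120=0.2083, 5/120=0.0417, 19/120=0.1583, 1/120=0.0083, 17/120=0.1417, 3/120=0.0250, 1/120=0.0083
Σ|p₁ᵢ − p₂ᵢ| = 0.1351 + 0.2104 + 0.2020 + 0.0464 + 0.1520 + 0.0020 + 0.0662 + 0.6857 + 0.0357 = 1.5355
D = 1 − ½ × 1.5355 = 1 − 0.76775 = 0.23225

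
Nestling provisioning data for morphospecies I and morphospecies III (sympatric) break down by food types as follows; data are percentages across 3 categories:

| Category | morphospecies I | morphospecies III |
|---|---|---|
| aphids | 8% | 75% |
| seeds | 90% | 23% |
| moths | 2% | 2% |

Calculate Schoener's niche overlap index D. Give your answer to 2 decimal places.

Convert percentages to proportions (divide by 100).
Σ|p₁ᵢ − p₂ᵢ| = 0.67 + 0.67 + 0.00 = 1.34
D = 1 − ½ × 1.34 = 1 − 0.670 = 0.3300

0.33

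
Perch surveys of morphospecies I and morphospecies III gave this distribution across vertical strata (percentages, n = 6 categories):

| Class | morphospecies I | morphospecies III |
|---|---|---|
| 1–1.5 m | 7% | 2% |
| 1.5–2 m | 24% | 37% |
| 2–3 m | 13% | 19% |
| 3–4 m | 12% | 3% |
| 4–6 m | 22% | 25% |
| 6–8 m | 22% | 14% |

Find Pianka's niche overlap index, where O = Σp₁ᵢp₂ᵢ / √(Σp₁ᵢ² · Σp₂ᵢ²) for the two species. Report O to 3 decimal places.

0.924

Convert percentages to proportions (divide by 100).
Σ p₁ᵢp₂ᵢ = 0.0014 + 0.0888 + 0.0247 + 0.0036 + 0.0550 + 0.0308 = 0.2043
Σp_1ᵢ² = 0.07² + 0.24² + 0.13² + 0.12² + 0.22² + 0.22² = 0.0049 + 0.0576 + 0.0169 + 0.0144 + 0.0484 + 0.0484 = 0.1906
Σp_2ᵢ² = 0.02² + 0.37² + 0.19² + 0.03² + 0.25² + 0.14² = 0.0004 + 0.1369 + 0.0361 + 0.0009 + 0.0625 + 0.0196 = 0.2564
O = 0.2043 / √(0.1906 × 0.2564) = 0.2043 / 0.221065 = 0.92416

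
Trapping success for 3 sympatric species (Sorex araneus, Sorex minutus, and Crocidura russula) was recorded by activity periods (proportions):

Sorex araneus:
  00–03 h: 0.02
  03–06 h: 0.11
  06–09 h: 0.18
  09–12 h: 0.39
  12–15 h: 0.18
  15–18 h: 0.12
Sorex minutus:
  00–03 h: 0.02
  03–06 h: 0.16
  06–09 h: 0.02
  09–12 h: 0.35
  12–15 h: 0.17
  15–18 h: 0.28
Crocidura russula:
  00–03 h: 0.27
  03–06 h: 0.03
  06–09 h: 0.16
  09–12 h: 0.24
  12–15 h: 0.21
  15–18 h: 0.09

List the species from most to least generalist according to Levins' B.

Crocidura russula > Sorex araneus > Sorex minutus

Σp_aranᵢ² = 0.02² + 0.11² + 0.18² + 0.39² + 0.18² + 0.12² = 0.0004 + 0.0121 + 0.0324 + 0.1521 + 0.0324 + 0.0144 = 0.2438
B_aran = 1 / 0.2438 = 4.1017
Σp_minuᵢ² = 0.02² + 0.16² + 0.02² + 0.35² + 0.17² + 0.28² = 0.0004 + 0.0256 + 0.0004 + 0.1225 + 0.0289 + 0.0784 = 0.2562
B_minu = 1 / 0.2562 = 3.9032
Σp_russᵢ² = 0.27² + 0.03² + 0.16² + 0.24² + 0.21² + 0.09² = 0.0729 + 0.0009 + 0.0256 + 0.0576 + 0.0441 + 0.0081 = 0.2092
B_russ = 1 / 0.2092 = 4.7801
Ranking by B (broadest → narrowest): Crocidura russula (4.78) > Sorex araneus (4.10) > Sorex minutus (3.90)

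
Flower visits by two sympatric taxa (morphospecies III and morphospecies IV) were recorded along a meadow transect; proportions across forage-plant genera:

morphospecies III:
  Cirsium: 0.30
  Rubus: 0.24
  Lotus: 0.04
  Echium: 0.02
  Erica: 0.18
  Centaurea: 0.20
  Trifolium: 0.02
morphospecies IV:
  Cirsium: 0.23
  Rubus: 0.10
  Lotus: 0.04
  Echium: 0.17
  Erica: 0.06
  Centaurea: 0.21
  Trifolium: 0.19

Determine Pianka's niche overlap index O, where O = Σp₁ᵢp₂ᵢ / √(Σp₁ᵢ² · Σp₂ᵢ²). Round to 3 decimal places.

Σ p₁ᵢp₂ᵢ = 0.0690 + 0.0240 + 0.0016 + 0.0034 + 0.0108 + 0.0420 + 0.0038 = 0.1546
Σp_1ᵢ² = 0.30² + 0.24² + 0.04² + 0.02² + 0.18² + 0.20² + 0.02² = 0.0900 + 0.0576 + 0.0016 + 0.0004 + 0.0324 + 0.0400 + 0.0004 = 0.2224
Σp_2ᵢ² = 0.23² + 0.10² + 0.04² + 0.17² + 0.06² + 0.21² + 0.19² = 0.0529 + 0.0100 + 0.0016 + 0.0289 + 0.0036 + 0.0441 + 0.0361 = 0.1772
O = 0.1546 / √(0.2224 × 0.1772) = 0.1546 / 0.198518 = 0.77877

0.779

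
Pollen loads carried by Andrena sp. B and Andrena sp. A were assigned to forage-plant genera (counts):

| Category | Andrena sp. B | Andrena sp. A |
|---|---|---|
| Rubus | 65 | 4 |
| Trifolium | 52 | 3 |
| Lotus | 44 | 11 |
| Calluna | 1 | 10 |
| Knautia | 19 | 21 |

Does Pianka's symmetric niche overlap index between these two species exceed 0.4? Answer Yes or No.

Yes

Proportions for Andrena sp. B (n=181): 65/181=0.3591, 52/181=0.2873, 44/181=0.2431, 1/181=0.0055, 19/181=0.1050
Proportions for Andrena sp. A (n=49): 4/49=0.0816, 3/49=0.0612, 11/49=0.2245, 10/49=0.2041, 21/49=0.4286
Σ p₁ᵢp₂ᵢ = 0.029303 + 0.017583 + 0.054576 + 0.001123 + 0.045003 = 0.147588
Σp_1ᵢ² = 0.3591² + 0.2873² + 0.2431² + 0.0055² + 0.1050² = 0.128953 + 0.082541 + 0.059098 + 0.000030 + 0.011025 = 0.281647
Σp_2ᵢ² = 0.0816² + 0.0612² + 0.2245² + 0.2041² + 0.4286² = 0.006659 + 0.003745 + 0.050400 + 0.041657 + 0.183698 = 0.286159
O = 0.147588 / √(0.281647 × 0.286159) = 0.147588 / 0.2838940 = 0.5199
O = 0.5199 > 0.4 → Yes.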